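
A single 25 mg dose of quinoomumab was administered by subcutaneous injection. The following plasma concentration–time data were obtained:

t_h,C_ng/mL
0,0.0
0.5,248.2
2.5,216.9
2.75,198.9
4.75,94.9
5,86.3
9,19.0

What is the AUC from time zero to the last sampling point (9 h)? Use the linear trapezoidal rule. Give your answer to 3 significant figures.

AUC = 1110 ng/mL·h

Trapezoidal AUC_0→9:
  [0→0.5]: (0.0+248.2)/2 × 0.5 = 62.05
  [0.5→2.5]: (248.2+216.9)/2 × 2 = 465.1
  [2.5→2.75]: (216.9+198.9)/2 × 0.25 = 51.975
  [2.75→4.75]: (198.9+94.9)/2 × 2 = 293.8
  [4.75→5]: (94.9+86.3)/2 × 0.25 = 22.65
  [5→9]: (86.3+19.0)/2 × 4 = 210.6
  Sum = 1106.175 ng/mL·h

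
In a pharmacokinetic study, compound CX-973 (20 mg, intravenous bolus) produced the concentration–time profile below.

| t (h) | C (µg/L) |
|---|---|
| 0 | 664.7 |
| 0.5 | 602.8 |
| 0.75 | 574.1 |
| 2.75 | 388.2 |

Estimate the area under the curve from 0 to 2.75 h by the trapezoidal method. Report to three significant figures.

AUC = 1430 µg/L·h

Trapezoidal AUC_0→2.75:
  [0→0.5]: (664.7+602.8)/2 × 0.5 = 316.875
  [0.5→0.75]: (602.8+574.1)/2 × 0.25 = 147.1125
  [0.75→2.75]: (574.1+388.2)/2 × 2 = 962.3
  Sum = 1426.2875 µg/L·h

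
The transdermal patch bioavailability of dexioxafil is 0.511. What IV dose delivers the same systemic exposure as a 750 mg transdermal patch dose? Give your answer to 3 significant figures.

D_iv = 383 mg

Systemic exposure from an extravascular dose = F × D_ev, so the equivalent IV dose is F × D_ev.
D_iv = F × D_ev = 0.511 × 750 = 383.25 mg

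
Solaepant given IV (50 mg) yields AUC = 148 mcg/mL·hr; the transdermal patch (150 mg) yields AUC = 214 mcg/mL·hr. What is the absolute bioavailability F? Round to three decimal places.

F = (AUC_ev / D_ev) / (AUC_iv / D_iv)
  = (214/150) / (148/50)
  = 1.42667 / 2.96 = 0.4820

F = 0.482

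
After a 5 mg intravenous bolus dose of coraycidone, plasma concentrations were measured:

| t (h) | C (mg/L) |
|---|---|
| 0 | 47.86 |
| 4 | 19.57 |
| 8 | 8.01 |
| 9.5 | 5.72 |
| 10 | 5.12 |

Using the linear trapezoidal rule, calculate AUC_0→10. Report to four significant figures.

AUC = 203.0 mg/L·h

Trapezoidal AUC_0→10:
  [0→4]: (47.86+19.57)/2 × 4 = 134.86
  [4→8]: (19.57+8.01)/2 × 4 = 55.16
  [8→9.5]: (8.01+5.72)/2 × 1.5 = 10.2975
  [9.5→10]: (5.72+5.12)/2 × 0.5 = 2.71
  Sum = 203.0275 mg/L·h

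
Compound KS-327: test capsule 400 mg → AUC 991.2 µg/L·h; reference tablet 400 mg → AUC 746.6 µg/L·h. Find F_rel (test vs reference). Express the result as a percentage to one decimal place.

F_rel = 132.8%

F_rel = (AUC_test/D_test) / (AUC_ref/D_ref)
      = (991.2/400) / (746.6/400)
      = 2.478 / 1.8665 = 1.3276 = 132.76%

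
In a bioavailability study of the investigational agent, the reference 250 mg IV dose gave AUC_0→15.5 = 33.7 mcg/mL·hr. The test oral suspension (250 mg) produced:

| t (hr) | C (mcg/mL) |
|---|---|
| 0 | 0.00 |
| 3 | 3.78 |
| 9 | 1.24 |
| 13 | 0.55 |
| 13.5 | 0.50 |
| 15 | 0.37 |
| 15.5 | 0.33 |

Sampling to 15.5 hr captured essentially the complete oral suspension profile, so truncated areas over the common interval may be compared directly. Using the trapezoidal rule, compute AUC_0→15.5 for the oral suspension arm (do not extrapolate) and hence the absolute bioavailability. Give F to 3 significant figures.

F = 0.754

Trapezoidal AUC_0→15.5 (oral suspension):
  [0→3]: (0.00+3.78)/2 × 3 = 5.67
  [3→9]: (3.78+1.24)/2 × 6 = 15.06
  [9→13]: (1.24+0.55)/2 × 4 = 3.58
  [13→13.5]: (0.55+0.50)/2 × 0.5 = 0.2625
  [13.5→15]: (0.50+0.37)/2 × 1.5 = 0.6525
  [15→15.5]: (0.37+0.33)/2 × 0.5 = 0.175
  Sum = 25.4 mcg/mL·hr
F = (AUC_ev/D_ev)/(AUC_iv/D_iv) = (25.4/250)/(33.7/250) = 0.1016/0.1348 = 0.7537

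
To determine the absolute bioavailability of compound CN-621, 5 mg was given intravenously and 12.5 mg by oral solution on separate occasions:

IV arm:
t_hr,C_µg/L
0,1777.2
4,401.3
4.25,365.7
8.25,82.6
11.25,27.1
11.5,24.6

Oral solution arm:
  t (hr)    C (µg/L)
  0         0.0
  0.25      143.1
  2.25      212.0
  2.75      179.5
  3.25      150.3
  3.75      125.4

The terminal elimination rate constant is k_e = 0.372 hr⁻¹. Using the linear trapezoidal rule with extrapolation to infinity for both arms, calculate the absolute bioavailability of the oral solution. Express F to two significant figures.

F = 0.069

Trapezoidal AUC_0→11.5 (IV):
  [0→4]: (1777.2+401.3)/2 × 4 = 4357.0
  [4→4.25]: (401.3+365.7)/2 × 0.25 = 95.875
  [4.25→8.25]: (365.7+82.6)/2 × 4 = 896.6
  [8.25→11.25]: (82.6+27.1)/2 × 3 = 164.55
  [11.25→11.5]: (27.1+24.6)/2 × 0.25 = 6.4625
  Sum = 5520.4875 µg/L·hr
IV tail: 24.6/0.372 = 66.129; AUC_iv,0→∞ = 5520.4875 + 66.129 = 5586.6165 µg/L·hr
Trapezoidal AUC_0→3.75 (oral solution):
  [0→0.25]: (0.0+143.1)/2 × 0.25 = 17.8875
  [0.25→2.25]: (143.1+212.0)/2 × 2 = 355.1
  [2.25→2.75]: (212.0+179.5)/2 × 0.5 = 97.875
  [2.75→3.25]: (179.5+150.3)/2 × 0.5 = 82.45
  [3.25→3.75]: (150.3+125.4)/2 × 0.5 = 68.925
  Sum = 622.2375 µg/L·hr
oral solution tail: 125.4/0.372 = 337.097; AUC_ev,0→∞ = 622.2375 + 337.097 = 959.3345 µg/L·hr
F = (AUC_ev/D_ev)/(AUC_iv/D_iv) = (959.3345/12.5)/(5586.6165/5) = 76.74676/1117.3233 = 0.0687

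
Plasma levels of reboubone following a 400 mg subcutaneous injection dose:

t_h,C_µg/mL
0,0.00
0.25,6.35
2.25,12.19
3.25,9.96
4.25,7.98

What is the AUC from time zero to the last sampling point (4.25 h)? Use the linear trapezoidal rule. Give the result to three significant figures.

AUC = 39.4 µg/mL·h

Trapezoidal AUC_0→4.25:
  [0→0.25]: (0.00+6.35)/2 × 0.25 = 0.79375
  [0.25→2.25]: (6.35+12.19)/2 × 2 = 18.54
  [2.25→3.25]: (12.19+9.96)/2 × 1 = 11.075
  [3.25→4.25]: (9.96+7.98)/2 × 1 = 8.97
  Sum = 39.37875 µg/mL·h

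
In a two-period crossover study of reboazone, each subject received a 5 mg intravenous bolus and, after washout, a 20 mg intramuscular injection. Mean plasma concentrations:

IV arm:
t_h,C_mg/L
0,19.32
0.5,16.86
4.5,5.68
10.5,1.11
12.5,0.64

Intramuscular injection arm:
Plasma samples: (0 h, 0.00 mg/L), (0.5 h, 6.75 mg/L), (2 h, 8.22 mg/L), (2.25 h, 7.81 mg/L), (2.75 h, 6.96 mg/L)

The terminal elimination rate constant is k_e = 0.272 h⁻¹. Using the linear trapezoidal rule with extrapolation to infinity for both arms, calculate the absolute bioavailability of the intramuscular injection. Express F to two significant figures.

F = 0.14

Trapezoidal AUC_0→12.5 (IV):
  [0→0.5]: (19.32+16.86)/2 × 0.5 = 9.045
  [0.5→4.5]: (16.86+5.68)/2 × 4 = 45.08
  [4.5→10.5]: (5.68+1.11)/2 × 6 = 20.37
  [10.5→12.5]: (1.11+0.64)/2 × 2 = 1.75
  Sum = 76.245 mg/L·h
IV tail: 0.64/0.272 = 2.353; AUC_iv,0→∞ = 76.245 + 2.353 = 78.598 mg/L·h
Trapezoidal AUC_0→2.75 (intramuscular injection):
  [0→0.5]: (0.00+6.75)/2 × 0.5 = 1.6875
  [0.5→2]: (6.75+8.22)/2 × 1.5 = 11.2275
  [2→2.25]: (8.22+7.81)/2 × 0.25 = 2.00375
  [2.25→2.75]: (7.81+6.96)/2 × 0.5 = 3.6925
  Sum = 18.61125 mg/L·h
intramuscular injection tail: 6.96/0.272 = 25.588; AUC_ev,0→∞ = 18.61125 + 25.588 = 44.19925 mg/L·h
F = (AUC_ev/D_ev)/(AUC_iv/D_iv) = (44.19925/20)/(78.598/5) = 2.2099625/15.7196 = 0.1406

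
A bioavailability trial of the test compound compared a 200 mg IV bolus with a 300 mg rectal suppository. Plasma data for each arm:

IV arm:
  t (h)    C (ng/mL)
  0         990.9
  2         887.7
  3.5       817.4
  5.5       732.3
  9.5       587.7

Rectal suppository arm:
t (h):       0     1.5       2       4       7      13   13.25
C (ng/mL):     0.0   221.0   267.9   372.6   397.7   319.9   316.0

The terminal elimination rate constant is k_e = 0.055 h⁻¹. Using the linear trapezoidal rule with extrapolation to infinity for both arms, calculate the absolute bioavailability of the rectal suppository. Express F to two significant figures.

F = 0.37

Trapezoidal AUC_0→9.5 (IV):
  [0→2]: (990.9+887.7)/2 × 2 = 1878.6
  [2→3.5]: (887.7+817.4)/2 × 1.5 = 1278.825
  [3.5→5.5]: (817.4+732.3)/2 × 2 = 1549.7
  [5.5→9.5]: (732.3+587.7)/2 × 4 = 2640.0
  Sum = 7347.125 ng/mL·h
IV tail: 587.7/0.055 = 10685.455; AUC_iv,0→∞ = 7347.125 + 10685.455 = 18032.58 ng/mL·h
Trapezoidal AUC_0→13.25 (rectal suppository):
  [0→1.5]: (0.0+221.0)/2 × 1.5 = 165.75
  [1.5→2]: (221.0+267.9)/2 × 0.5 = 122.225
  [2→4]: (267.9+372.6)/2 × 2 = 640.5
  [4→7]: (372.6+397.7)/2 × 3 = 1155.45
  [7→13]: (397.7+319.9)/2 × 6 = 2152.8
  [13→13.25]: (319.9+316.0)/2 × 0.25 = 79.4875
  Sum = 4316.2125 ng/mL·h
rectal suppository tail: 316.0/0.055 = 5745.455; AUC_ev,0→∞ = 4316.2125 + 5745.455 = 10061.6675 ng/mL·h
F = (AUC_ev/D_ev)/(AUC_iv/D_iv) = (10061.6675/300)/(18032.58/200) = 33.5389/90.1629 = 0.3720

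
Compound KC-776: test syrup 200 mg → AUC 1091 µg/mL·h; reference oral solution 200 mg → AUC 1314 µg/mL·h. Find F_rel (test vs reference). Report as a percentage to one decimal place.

F_rel = 83.0%

F_rel = (AUC_test/D_test) / (AUC_ref/D_ref)
      = (1091/200) / (1314/200)
      = 5.455 / 6.57 = 0.8303 = 83.03%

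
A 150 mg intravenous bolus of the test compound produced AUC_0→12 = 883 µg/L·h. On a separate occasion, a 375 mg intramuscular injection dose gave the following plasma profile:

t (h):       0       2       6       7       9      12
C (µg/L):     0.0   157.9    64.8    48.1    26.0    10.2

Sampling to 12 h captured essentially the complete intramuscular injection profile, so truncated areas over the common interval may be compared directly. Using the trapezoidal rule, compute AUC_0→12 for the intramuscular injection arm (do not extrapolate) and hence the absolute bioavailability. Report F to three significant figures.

F = 0.357

Trapezoidal AUC_0→12 (intramuscular injection):
  [0→2]: (0.0+157.9)/2 × 2 = 157.9
  [2→6]: (157.9+64.8)/2 × 4 = 445.4
  [6→7]: (64.8+48.1)/2 × 1 = 56.45
  [7→9]: (48.1+26.0)/2 × 2 = 74.1
  [9→12]: (26.0+10.2)/2 × 3 = 54.3
  Sum = 788.15 µg/L·h
F = (AUC_ev/D_ev)/(AUC_iv/D_iv) = (788.15/375)/(883/150) = 2.10173/5.88667 = 0.3570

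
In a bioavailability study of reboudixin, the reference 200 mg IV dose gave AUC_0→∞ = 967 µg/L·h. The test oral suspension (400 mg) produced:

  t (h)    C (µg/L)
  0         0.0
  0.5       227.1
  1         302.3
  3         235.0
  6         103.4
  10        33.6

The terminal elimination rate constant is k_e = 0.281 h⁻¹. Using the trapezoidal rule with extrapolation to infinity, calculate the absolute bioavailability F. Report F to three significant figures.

Trapezoidal AUC_0→10 (oral suspension):
  [0→0.5]: (0.0+227.1)/2 × 0.5 = 56.775
  [0.5→1]: (227.1+302.3)/2 × 0.5 = 132.35
  [1→3]: (302.3+235.0)/2 × 2 = 537.3
  [3→6]: (235.0+103.4)/2 × 3 = 507.6
  [6→10]: (103.4+33.6)/2 × 4 = 274.0
  Sum = 1508.025 µg/L·h
Tail: C_last/k_e = 33.6/0.281 = 119.573
AUC_0→∞ (oral suspension) = 1508.025 + 119.573 = 1627.598 µg/L·h
F = (AUC_ev/D_ev)/(AUC_iv/D_iv) = (1627.598/400)/(967/200) = 4.068995/4.835 = 0.8416

F = 0.842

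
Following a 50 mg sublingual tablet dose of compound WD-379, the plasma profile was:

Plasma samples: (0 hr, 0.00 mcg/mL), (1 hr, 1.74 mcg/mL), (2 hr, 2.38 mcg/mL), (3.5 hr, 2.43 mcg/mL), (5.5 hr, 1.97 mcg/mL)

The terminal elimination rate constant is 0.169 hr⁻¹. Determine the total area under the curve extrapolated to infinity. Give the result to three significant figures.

Trapezoidal AUC_0→5.5:
  [0→1]: (0.00+1.74)/2 × 1 = 0.87
  [1→2]: (1.74+2.38)/2 × 1 = 2.06
  [2→3.5]: (2.38+2.43)/2 × 1.5 = 3.6075
  [3.5→5.5]: (2.43+1.97)/2 × 2 = 4.4
  Sum = 10.9375 mcg/mL·hr
Extrapolated tail: C_last / k_e = 1.97 / 0.169 = 11.657
AUC_0→∞ = 10.9375 + 11.657 = 22.5945 mcg/mL·hr

AUC = 22.6 mcg/mL·hr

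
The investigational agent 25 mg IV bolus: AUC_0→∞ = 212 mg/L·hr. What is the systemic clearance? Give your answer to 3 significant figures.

CL = Dose_iv / AUC_0→∞
   = 25 / 212 = 0.117925 L/hr

CL = 0.118 L/hr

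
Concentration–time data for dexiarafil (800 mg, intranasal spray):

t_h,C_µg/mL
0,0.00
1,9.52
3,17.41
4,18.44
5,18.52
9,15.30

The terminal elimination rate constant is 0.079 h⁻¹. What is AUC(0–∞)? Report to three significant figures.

Trapezoidal AUC_0→9:
  [0→1]: (0.00+9.52)/2 × 1 = 4.76
  [1→3]: (9.52+17.41)/2 × 2 = 26.93
  [3→4]: (17.41+18.44)/2 × 1 = 17.925
  [4→5]: (18.44+18.52)/2 × 1 = 18.48
  [5→9]: (18.52+15.30)/2 × 4 = 67.64
  Sum = 135.735 µg/mL·h
Extrapolated tail: C_last / k_e = 15.30 / 0.079 = 193.671
AUC_0→∞ = 135.735 + 193.671 = 329.406 µg/mL·h

AUC = 329 µg/mL·h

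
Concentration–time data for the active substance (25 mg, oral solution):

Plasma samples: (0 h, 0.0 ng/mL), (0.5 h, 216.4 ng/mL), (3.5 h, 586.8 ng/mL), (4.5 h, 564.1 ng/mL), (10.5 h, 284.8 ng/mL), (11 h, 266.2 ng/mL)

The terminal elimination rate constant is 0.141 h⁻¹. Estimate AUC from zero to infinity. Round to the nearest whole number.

AUC = 6407 ng/mL·h

Trapezoidal AUC_0→11:
  [0→0.5]: (0.0+216.4)/2 × 0.5 = 54.1
  [0.5→3.5]: (216.4+586.8)/2 × 3 = 1204.8
  [3.5→4.5]: (586.8+564.1)/2 × 1 = 575.45
  [4.5→10.5]: (564.1+284.8)/2 × 6 = 2546.7
  [10.5→11]: (284.8+266.2)/2 × 0.5 = 137.75
  Sum = 4518.8 ng/mL·h
Extrapolated tail: C_last / k_e = 266.2 / 0.141 = 1887.943
AUC_0→∞ = 4518.8 + 1887.943 = 6406.743 ng/mL·h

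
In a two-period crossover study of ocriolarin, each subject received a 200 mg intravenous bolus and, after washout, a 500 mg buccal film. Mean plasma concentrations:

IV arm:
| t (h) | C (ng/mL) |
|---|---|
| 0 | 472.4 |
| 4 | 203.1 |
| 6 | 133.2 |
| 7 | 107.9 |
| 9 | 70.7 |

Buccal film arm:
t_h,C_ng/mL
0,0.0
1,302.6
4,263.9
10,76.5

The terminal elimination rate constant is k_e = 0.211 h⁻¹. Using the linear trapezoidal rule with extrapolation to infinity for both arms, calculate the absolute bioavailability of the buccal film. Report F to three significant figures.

Trapezoidal AUC_0→9 (IV):
  [0→4]: (472.4+203.1)/2 × 4 = 1351.0
  [4→6]: (203.1+133.2)/2 × 2 = 336.3
  [6→7]: (133.2+107.9)/2 × 1 = 120.55
  [7→9]: (107.9+70.7)/2 × 2 = 178.6
  Sum = 1986.45 ng/mL·h
IV tail: 70.7/0.211 = 335.071; AUC_iv,0→∞ = 1986.45 + 335.071 = 2321.521 ng/mL·h
Trapezoidal AUC_0→10 (buccal film):
  [0→1]: (0.0+302.6)/2 × 1 = 151.3
  [1→4]: (302.6+263.9)/2 × 3 = 849.75
  [4→10]: (263.9+76.5)/2 × 6 = 1021.2
  Sum = 2022.25 ng/mL·h
buccal film tail: 76.5/0.211 = 362.559; AUC_ev,0→∞ = 2022.25 + 362.559 = 2384.809 ng/mL·h
F = (AUC_ev/D_ev)/(AUC_iv/D_iv) = (2384.809/500)/(2321.521/200) = 4.769618/11.607605 = 0.4109

F = 0.411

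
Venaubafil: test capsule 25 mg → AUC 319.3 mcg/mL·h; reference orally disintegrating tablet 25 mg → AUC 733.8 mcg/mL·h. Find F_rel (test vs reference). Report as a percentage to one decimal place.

F_rel = 43.5%

F_rel = (AUC_test/D_test) / (AUC_ref/D_ref)
      = (319.3/25) / (733.8/25)
      = 12.772 / 29.352 = 0.4351 = 43.51%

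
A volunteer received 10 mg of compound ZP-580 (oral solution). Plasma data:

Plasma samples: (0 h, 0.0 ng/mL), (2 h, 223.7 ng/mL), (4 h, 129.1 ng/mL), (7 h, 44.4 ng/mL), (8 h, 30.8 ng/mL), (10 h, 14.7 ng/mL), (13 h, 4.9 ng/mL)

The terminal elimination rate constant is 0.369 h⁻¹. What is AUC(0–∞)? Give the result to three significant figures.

AUC = 963 ng/mL·h

Trapezoidal AUC_0→13:
  [0→2]: (0.0+223.7)/2 × 2 = 223.7
  [2→4]: (223.7+129.1)/2 × 2 = 352.8
  [4→7]: (129.1+44.4)/2 × 3 = 260.25
  [7→8]: (44.4+30.8)/2 × 1 = 37.6
  [8→10]: (30.8+14.7)/2 × 2 = 45.5
  [10→13]: (14.7+4.9)/2 × 3 = 29.4
  Sum = 949.25 ng/mL·h
Extrapolated tail: C_last / k_e = 4.9 / 0.369 = 13.279
AUC_0→∞ = 949.25 + 13.279 = 962.529 ng/mL·h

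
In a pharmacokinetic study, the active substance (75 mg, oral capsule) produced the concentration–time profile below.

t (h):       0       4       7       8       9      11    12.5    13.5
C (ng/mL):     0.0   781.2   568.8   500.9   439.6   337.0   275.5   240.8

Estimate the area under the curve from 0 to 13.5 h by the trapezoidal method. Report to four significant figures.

Trapezoidal AUC_0→13.5:
  [0→4]: (0.0+781.2)/2 × 4 = 1562.4
  [4→7]: (781.2+568.8)/2 × 3 = 2025.0
  [7→8]: (568.8+500.9)/2 × 1 = 534.85
  [8→9]: (500.9+439.6)/2 × 1 = 470.25
  [9→11]: (439.6+337.0)/2 × 2 = 776.6
  [11→12.5]: (337.0+275.5)/2 × 1.5 = 459.375
  [12.5→13.5]: (275.5+240.8)/2 × 1 = 258.15
  Sum = 6086.625 ng/mL·h

AUC = 6087 ng/mL·h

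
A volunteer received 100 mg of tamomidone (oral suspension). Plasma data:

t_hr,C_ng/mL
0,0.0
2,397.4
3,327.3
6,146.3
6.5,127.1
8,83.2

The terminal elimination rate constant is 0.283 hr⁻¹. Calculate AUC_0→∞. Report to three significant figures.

AUC = 1990 ng/mL·hr

Trapezoidal AUC_0→8:
  [0→2]: (0.0+397.4)/2 × 2 = 397.4
  [2→3]: (397.4+327.3)/2 × 1 = 362.35
  [3→6]: (327.3+146.3)/2 × 3 = 710.4
  [6→6.5]: (146.3+127.1)/2 × 0.5 = 68.35
  [6.5→8]: (127.1+83.2)/2 × 1.5 = 157.725
  Sum = 1696.225 ng/mL·hr
Extrapolated tail: C_last / k_e = 83.2 / 0.283 = 293.993
AUC_0→∞ = 1696.225 + 293.993 = 1990.218 ng/mL·hr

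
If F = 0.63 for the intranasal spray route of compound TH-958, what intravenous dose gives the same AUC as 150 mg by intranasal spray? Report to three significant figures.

D_iv = 94.5 mg

Systemic exposure from an extravascular dose = F × D_ev, so the equivalent IV dose is F × D_ev.
D_iv = F × D_ev = 0.63 × 150 = 94.5 mg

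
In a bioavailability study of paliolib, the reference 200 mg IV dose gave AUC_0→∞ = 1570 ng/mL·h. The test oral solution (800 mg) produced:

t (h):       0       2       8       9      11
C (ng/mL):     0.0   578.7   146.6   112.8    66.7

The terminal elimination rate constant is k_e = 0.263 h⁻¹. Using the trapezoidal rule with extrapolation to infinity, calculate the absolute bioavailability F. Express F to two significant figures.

Trapezoidal AUC_0→11 (oral solution):
  [0→2]: (0.0+578.7)/2 × 2 = 578.7
  [2→8]: (578.7+146.6)/2 × 6 = 2175.9
  [8→9]: (146.6+112.8)/2 × 1 = 129.7
  [9→11]: (112.8+66.7)/2 × 2 = 179.5
  Sum = 3063.8 ng/mL·h
Tail: C_last/k_e = 66.7/0.263 = 253.612
AUC_0→∞ (oral solution) = 3063.8 + 253.612 = 3317.412 ng/mL·h
F = (AUC_ev/D_ev)/(AUC_iv/D_iv) = (3317.412/800)/(1570/200) = 4.146765/7.85 = 0.5283

F = 0.53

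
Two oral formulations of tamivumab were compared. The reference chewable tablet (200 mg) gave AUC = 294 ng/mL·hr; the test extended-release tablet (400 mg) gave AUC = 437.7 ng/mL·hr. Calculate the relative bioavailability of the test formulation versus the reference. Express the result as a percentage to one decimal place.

F_rel = (AUC_test/D_test) / (AUC_ref/D_ref)
      = (437.7/400) / (294/200)
      = 1.09425 / 1.47 = 0.7444 = 74.44%

F_rel = 74.4%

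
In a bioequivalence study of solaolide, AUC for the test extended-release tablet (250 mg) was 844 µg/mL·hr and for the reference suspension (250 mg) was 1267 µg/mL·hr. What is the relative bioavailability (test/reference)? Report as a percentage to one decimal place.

F_rel = (AUC_test/D_test) / (AUC_ref/D_ref)
      = (844/250) / (1267/250)
      = 3.376 / 5.068 = 0.6661 = 66.61%

F_rel = 66.6%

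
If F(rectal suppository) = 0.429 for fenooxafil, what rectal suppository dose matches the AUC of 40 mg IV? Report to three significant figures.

D_rectal = 93.2 mg

For equal systemic exposure: F × D_ev = D_iv
D_ev = D_iv / F = 40 / 0.429 = 93.2401 mg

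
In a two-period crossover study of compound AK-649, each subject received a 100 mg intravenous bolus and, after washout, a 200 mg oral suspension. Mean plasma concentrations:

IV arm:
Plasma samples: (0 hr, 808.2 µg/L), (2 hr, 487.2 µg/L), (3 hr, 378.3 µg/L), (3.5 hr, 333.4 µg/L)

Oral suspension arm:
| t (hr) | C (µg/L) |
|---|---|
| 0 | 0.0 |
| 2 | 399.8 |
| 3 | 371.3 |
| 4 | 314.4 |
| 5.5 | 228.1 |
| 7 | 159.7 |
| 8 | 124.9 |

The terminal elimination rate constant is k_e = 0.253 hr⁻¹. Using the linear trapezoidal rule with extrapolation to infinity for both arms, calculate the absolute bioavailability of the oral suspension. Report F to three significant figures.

Trapezoidal AUC_0→3.5 (IV):
  [0→2]: (808.2+487.2)/2 × 2 = 1295.4
  [2→3]: (487.2+378.3)/2 × 1 = 432.75
  [3→3.5]: (378.3+333.4)/2 × 0.5 = 177.925
  Sum = 1906.075 µg/L·hr
IV tail: 333.4/0.253 = 1317.787; AUC_iv,0→∞ = 1906.075 + 1317.787 = 3223.862 µg/L·hr
Trapezoidal AUC_0→8 (oral suspension):
  [0→2]: (0.0+399.8)/2 × 2 = 399.8
  [2→3]: (399.8+371.3)/2 × 1 = 385.55
  [3→4]: (371.3+314.4)/2 × 1 = 342.85
  [4→5.5]: (314.4+228.1)/2 × 1.5 = 406.875
  [5.5→7]: (228.1+159.7)/2 × 1.5 = 290.85
  [7→8]: (159.7+124.9)/2 × 1 = 142.3
  Sum = 1968.225 µg/L·hr
oral suspension tail: 124.9/0.253 = 493.676; AUC_ev,0→∞ = 1968.225 + 493.676 = 2461.901 µg/L·hr
F = (AUC_ev/D_ev)/(AUC_iv/D_iv) = (2461.901/200)/(3223.862/100) = 12.309505/32.23862 = 0.3818

F = 0.382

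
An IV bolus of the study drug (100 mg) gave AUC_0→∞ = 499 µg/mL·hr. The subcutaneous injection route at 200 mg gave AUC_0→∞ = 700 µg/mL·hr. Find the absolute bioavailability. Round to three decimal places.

F = (AUC_ev / D_ev) / (AUC_iv / D_iv)
  = (700/200) / (499/100)
  = 3.5 / 4.99 = 0.7014

F = 0.701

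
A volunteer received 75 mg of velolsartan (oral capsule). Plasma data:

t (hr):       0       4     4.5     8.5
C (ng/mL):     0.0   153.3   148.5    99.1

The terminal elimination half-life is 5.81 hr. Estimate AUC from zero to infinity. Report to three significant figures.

AUC = 1710 ng/mL·hr

Trapezoidal AUC_0→8.5:
  [0→4]: (0.0+153.3)/2 × 4 = 306.6
  [4→4.5]: (153.3+148.5)/2 × 0.5 = 75.45
  [4.5→8.5]: (148.5+99.1)/2 × 4 = 495.2
  Sum = 877.25 ng/mL·hr
k_e = ln2 / t½ = 0.693147 / 5.81 = 0.1193 hr^-1
Extrapolated tail: C_last / k_e = 99.1 / 0.1193 = 830.679
AUC_0→∞ = 877.25 + 830.679 = 1707.929 ng/mL·hr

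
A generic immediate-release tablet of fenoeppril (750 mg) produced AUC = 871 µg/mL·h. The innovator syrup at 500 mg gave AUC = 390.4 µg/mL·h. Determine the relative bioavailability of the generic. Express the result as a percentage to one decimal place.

F_rel = (AUC_test/D_test) / (AUC_ref/D_ref)
      = (871/750) / (390.4/500)
      = 1.16133 / 0.7808 = 1.4874 = 148.74%

F_rel = 148.7%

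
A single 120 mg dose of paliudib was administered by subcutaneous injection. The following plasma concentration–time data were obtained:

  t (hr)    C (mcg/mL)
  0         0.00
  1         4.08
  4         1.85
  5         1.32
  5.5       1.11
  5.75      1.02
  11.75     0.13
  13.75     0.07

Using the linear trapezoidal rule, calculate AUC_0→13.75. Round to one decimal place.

Trapezoidal AUC_0→13.75:
  [0→1]: (0.00+4.08)/2 × 1 = 2.04
  [1→4]: (4.08+1.85)/2 × 3 = 8.895
  [4→5]: (1.85+1.32)/2 × 1 = 1.585
  [5→5.5]: (1.32+1.11)/2 × 0.5 = 0.6075
  [5.5→5.75]: (1.11+1.02)/2 × 0.25 = 0.26625
  [5.75→11.75]: (1.02+0.13)/2 × 6 = 3.45
  [11.75→13.75]: (0.13+0.07)/2 × 2 = 0.2
  Sum = 17.04375 mcg/mL·hr

AUC = 17.0 mcg/mL·hr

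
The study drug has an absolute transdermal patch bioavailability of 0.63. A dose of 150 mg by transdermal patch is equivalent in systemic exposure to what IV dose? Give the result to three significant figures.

Systemic exposure from an extravascular dose = F × D_ev, so the equivalent IV dose is F × D_ev.
D_iv = F × D_ev = 0.63 × 150 = 94.5 mg

D_iv = 94.5 mg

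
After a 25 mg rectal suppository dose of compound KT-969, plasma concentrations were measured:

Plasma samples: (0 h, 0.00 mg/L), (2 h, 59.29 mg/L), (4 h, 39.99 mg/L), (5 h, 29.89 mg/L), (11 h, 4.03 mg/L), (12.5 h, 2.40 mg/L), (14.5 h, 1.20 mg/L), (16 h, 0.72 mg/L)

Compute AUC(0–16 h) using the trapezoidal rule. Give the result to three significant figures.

Trapezoidal AUC_0→16:
  [0→2]: (0.00+59.29)/2 × 2 = 59.29
  [2→4]: (59.29+39.99)/2 × 2 = 99.28
  [4→5]: (39.99+29.89)/2 × 1 = 34.94
  [5→11]: (29.89+4.03)/2 × 6 = 101.76
  [11→12.5]: (4.03+2.40)/2 × 1.5 = 4.8225
  [12.5→14.5]: (2.40+1.20)/2 × 2 = 3.6
  [14.5→16]: (1.20+0.72)/2 × 1.5 = 1.44
  Sum = 305.1325 mg/L·h

AUC = 305 mg/L·h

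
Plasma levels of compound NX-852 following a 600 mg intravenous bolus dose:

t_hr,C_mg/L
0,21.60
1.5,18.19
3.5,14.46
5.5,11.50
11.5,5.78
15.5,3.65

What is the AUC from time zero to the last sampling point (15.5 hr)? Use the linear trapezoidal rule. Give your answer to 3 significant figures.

AUC = 159 mg/L·hr

Trapezoidal AUC_0→15.5:
  [0→1.5]: (21.60+18.19)/2 × 1.5 = 29.8425
  [1.5→3.5]: (18.19+14.46)/2 × 2 = 32.65
  [3.5→5.5]: (14.46+11.50)/2 × 2 = 25.96
  [5.5→11.5]: (11.50+5.78)/2 × 6 = 51.84
  [11.5→15.5]: (5.78+3.65)/2 × 4 = 18.86
  Sum = 159.1525 mg/L·hr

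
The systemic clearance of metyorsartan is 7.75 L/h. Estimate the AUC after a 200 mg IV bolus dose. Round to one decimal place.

AUC_0→∞ = Dose_iv / CL
        = 200 / 7.75 = 25.8065 mg/L·h

AUC = 25.8 mg/L·h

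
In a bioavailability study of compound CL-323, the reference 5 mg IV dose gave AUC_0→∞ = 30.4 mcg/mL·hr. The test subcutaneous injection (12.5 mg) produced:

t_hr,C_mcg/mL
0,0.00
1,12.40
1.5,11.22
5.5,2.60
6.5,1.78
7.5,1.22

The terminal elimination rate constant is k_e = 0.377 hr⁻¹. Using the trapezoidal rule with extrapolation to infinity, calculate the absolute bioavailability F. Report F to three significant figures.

Trapezoidal AUC_0→7.5 (subcutaneous injection):
  [0→1]: (0.00+12.40)/2 × 1 = 6.2
  [1→1.5]: (12.40+11.22)/2 × 0.5 = 5.905
  [1.5→5.5]: (11.22+2.60)/2 × 4 = 27.64
  [5.5→6.5]: (2.60+1.78)/2 × 1 = 2.19
  [6.5→7.5]: (1.78+1.22)/2 × 1 = 1.5
  Sum = 43.435 mcg/mL·hr
Tail: C_last/k_e = 1.22/0.377 = 3.236
AUC_0→∞ (subcutaneous injection) = 43.435 + 3.236 = 46.671 mcg/mL·hr
F = (AUC_ev/D_ev)/(AUC_iv/D_iv) = (46.671/12.5)/(30.4/5) = 3.73368/6.08 = 0.6141

F = 0.614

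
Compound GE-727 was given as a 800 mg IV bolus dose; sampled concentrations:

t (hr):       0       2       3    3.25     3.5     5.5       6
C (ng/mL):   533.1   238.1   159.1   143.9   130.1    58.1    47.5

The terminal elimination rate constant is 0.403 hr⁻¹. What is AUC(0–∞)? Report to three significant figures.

Trapezoidal AUC_0→6:
  [0→2]: (533.1+238.1)/2 × 2 = 771.2
  [2→3]: (238.1+159.1)/2 × 1 = 198.6
  [3→3.25]: (159.1+143.9)/2 × 0.25 = 37.875
  [3.25→3.5]: (143.9+130.1)/2 × 0.25 = 34.25
  [3.5→5.5]: (130.1+58.1)/2 × 2 = 188.2
  [5.5→6]: (58.1+47.5)/2 × 0.5 = 26.4
  Sum = 1256.525 ng/mL·hr
Extrapolated tail: C_last / k_e = 47.5 / 0.403 = 117.866
AUC_0→∞ = 1256.525 + 117.866 = 1374.391 ng/mL·hr

AUC = 1370 ng/mL·hr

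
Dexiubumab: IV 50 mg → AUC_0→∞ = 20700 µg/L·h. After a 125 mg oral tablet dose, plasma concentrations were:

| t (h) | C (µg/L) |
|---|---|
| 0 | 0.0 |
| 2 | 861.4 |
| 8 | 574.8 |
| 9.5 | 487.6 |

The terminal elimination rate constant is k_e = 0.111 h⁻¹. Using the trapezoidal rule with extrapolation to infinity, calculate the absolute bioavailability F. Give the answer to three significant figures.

Trapezoidal AUC_0→9.5 (oral tablet):
  [0→2]: (0.0+861.4)/2 × 2 = 861.4
  [2→8]: (861.4+574.8)/2 × 6 = 4308.6
  [8→9.5]: (574.8+487.6)/2 × 1.5 = 796.8
  Sum = 5966.8 µg/L·h
Tail: C_last/k_e = 487.6/0.111 = 4392.793
AUC_0→∞ (oral tablet) = 5966.8 + 4392.793 = 10359.593 µg/L·h
F = (AUC_ev/D_ev)/(AUC_iv/D_iv) = (10359.593/125)/(20700/50) = 82.876744/414 = 0.2002

F = 0.200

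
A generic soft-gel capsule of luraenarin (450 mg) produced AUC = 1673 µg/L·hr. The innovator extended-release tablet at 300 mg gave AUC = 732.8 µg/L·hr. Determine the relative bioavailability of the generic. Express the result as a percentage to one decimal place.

F_rel = (AUC_test/D_test) / (AUC_ref/D_ref)
      = (1673/450) / (732.8/300)
      = 3.71778 / 2.44267 = 1.5220 = 152.20%

F_rel = 152.2%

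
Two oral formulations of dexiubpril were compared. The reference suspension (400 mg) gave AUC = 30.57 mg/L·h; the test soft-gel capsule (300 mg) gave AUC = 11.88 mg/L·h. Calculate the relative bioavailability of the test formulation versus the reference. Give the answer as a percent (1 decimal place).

F_rel = (AUC_test/D_test) / (AUC_ref/D_ref)
      = (11.88/300) / (30.57/400)
      = 0.0396 / 0.076425 = 0.5182 = 51.82%

F_rel = 51.8%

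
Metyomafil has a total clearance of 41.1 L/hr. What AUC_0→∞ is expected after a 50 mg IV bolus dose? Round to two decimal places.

AUC_0→∞ = Dose_iv / CL
        = 50 / 41.1 = 1.21655 mg/L·hr

AUC = 1.22 mg/L·hr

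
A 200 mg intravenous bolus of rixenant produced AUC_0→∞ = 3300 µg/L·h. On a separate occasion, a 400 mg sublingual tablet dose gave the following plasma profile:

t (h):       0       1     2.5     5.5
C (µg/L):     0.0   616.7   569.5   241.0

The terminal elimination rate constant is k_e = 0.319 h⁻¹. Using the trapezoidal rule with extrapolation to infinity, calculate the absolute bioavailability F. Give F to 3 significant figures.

F = 0.480

Trapezoidal AUC_0→5.5 (sublingual tablet):
  [0→1]: (0.0+616.7)/2 × 1 = 308.35
  [1→2.5]: (616.7+569.5)/2 × 1.5 = 889.65
  [2.5→5.5]: (569.5+241.0)/2 × 3 = 1215.75
  Sum = 2413.75 µg/L·h
Tail: C_last/k_e = 241.0/0.319 = 755.486
AUC_0→∞ (sublingual tablet) = 2413.75 + 755.486 = 3169.236 µg/L·h
F = (AUC_ev/D_ev)/(AUC_iv/D_iv) = (3169.236/400)/(3300/200) = 7.92309/16.5 = 0.4802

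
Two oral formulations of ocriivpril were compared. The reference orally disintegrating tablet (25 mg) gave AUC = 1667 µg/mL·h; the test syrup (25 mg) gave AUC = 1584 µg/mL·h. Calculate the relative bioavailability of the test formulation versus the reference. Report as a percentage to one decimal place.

F_rel = 95.0%

F_rel = (AUC_test/D_test) / (AUC_ref/D_ref)
      = (1584/25) / (1667/25)
      = 63.36 / 66.68 = 0.9502 = 95.02%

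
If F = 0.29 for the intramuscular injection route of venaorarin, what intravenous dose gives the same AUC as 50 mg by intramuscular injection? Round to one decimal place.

D_iv = 14.5 mg

Systemic exposure from an extravascular dose = F × D_ev, so the equivalent IV dose is F × D_ev.
D_iv = F × D_ev = 0.29 × 50 = 14.5 mg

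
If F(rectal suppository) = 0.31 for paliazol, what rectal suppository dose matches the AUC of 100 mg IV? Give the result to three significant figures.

D_rectal = 323 mg

For equal systemic exposure: F × D_ev = D_iv
D_ev = D_iv / F = 100 / 0.31 = 322.581 mg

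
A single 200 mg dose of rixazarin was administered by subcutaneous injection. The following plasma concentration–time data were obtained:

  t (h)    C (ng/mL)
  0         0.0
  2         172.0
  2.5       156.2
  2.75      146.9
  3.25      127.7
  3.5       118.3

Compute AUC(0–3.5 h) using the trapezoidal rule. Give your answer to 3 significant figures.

Trapezoidal AUC_0→3.5:
  [0→2]: (0.0+172.0)/2 × 2 = 172.0
  [2→2.5]: (172.0+156.2)/2 × 0.5 = 82.05
  [2.5→2.75]: (156.2+146.9)/2 × 0.25 = 37.8875
  [2.75→3.25]: (146.9+127.7)/2 × 0.5 = 68.65
  [3.25→3.5]: (127.7+118.3)/2 × 0.25 = 30.75
  Sum = 391.3375 ng/mL·h

AUC = 391 ng/mL·h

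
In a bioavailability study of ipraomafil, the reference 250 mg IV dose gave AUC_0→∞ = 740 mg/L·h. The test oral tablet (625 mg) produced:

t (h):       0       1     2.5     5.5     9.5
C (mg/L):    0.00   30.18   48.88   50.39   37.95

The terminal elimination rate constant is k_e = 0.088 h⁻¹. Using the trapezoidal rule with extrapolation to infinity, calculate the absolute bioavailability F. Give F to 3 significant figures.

F = 0.449

Trapezoidal AUC_0→9.5 (oral tablet):
  [0→1]: (0.00+30.18)/2 × 1 = 15.09
  [1→2.5]: (30.18+48.88)/2 × 1.5 = 59.295
  [2.5→5.5]: (48.88+50.39)/2 × 3 = 148.905
  [5.5→9.5]: (50.39+37.95)/2 × 4 = 176.68
  Sum = 399.97 mg/L·h
Tail: C_last/k_e = 37.95/0.088 = 431.250
AUC_0→∞ (oral tablet) = 399.97 + 431.250 = 831.22 mg/L·h
F = (AUC_ev/D_ev)/(AUC_iv/D_iv) = (831.22/625)/(740/250) = 1.329952/2.96 = 0.4493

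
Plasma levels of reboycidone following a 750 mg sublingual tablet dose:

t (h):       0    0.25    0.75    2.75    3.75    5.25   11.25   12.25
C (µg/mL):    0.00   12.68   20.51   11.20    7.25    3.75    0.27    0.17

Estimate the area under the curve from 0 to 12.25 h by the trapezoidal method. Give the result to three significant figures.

Trapezoidal AUC_0→12.25:
  [0→0.25]: (0.00+12.68)/2 × 0.25 = 1.585
  [0.25→0.75]: (12.68+20.51)/2 × 0.5 = 8.2975
  [0.75→2.75]: (20.51+11.20)/2 × 2 = 31.71
  [2.75→3.75]: (11.20+7.25)/2 × 1 = 9.225
  [3.75→5.25]: (7.25+3.75)/2 × 1.5 = 8.25
  [5.25→11.25]: (3.75+0.27)/2 × 6 = 12.06
  [11.25→12.25]: (0.27+0.17)/2 × 1 = 0.22
  Sum = 71.3475 µg/mL·h

AUC = 71.3 µg/mL·h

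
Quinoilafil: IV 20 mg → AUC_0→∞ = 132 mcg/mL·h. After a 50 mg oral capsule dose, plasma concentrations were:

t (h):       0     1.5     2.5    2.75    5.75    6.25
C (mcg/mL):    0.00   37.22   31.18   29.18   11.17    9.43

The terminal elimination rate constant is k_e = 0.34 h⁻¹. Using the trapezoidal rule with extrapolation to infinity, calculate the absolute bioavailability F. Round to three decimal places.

F = 0.494

Trapezoidal AUC_0→6.25 (oral capsule):
  [0→1.5]: (0.00+37.22)/2 × 1.5 = 27.915
  [1.5→2.5]: (37.22+31.18)/2 × 1 = 34.2
  [2.5→2.75]: (31.18+29.18)/2 × 0.25 = 7.545
  [2.75→5.75]: (29.18+11.17)/2 × 3 = 60.525
  [5.75→6.25]: (11.17+9.43)/2 × 0.5 = 5.15
  Sum = 135.335 mcg/mL·h
Tail: C_last/k_e = 9.43/0.34 = 27.735
AUC_0→∞ (oral capsule) = 135.335 + 27.735 = 163.07 mcg/mL·h
F = (AUC_ev/D_ev)/(AUC_iv/D_iv) = (163.07/50)/(132/20) = 3.2614/6.6 = 0.4942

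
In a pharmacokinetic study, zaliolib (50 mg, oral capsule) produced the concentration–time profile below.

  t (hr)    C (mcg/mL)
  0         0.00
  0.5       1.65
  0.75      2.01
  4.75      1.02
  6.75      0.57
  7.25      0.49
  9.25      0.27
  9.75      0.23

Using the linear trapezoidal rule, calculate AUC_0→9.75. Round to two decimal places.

Trapezoidal AUC_0→9.75:
  [0→0.5]: (0.00+1.65)/2 × 0.5 = 0.4125
  [0.5→0.75]: (1.65+2.01)/2 × 0.25 = 0.4575
  [0.75→4.75]: (2.01+1.02)/2 × 4 = 6.06
  [4.75→6.75]: (1.02+0.57)/2 × 2 = 1.59
  [6.75→7.25]: (0.57+0.49)/2 × 0.5 = 0.265
  [7.25→9.25]: (0.49+0.27)/2 × 2 = 0.76
  [9.25→9.75]: (0.27+0.23)/2 × 0.5 = 0.125
  Sum = 9.67 mcg/mL·hr

AUC = 9.67 mcg/mL·hr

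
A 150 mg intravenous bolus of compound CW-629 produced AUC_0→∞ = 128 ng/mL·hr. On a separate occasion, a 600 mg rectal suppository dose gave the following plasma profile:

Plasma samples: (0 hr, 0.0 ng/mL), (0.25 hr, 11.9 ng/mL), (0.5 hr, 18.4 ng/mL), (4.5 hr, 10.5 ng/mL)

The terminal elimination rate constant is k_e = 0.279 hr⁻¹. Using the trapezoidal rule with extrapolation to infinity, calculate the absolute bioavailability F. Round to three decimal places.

F = 0.197

Trapezoidal AUC_0→4.5 (rectal suppository):
  [0→0.25]: (0.0+11.9)/2 × 0.25 = 1.4875
  [0.25→0.5]: (11.9+18.4)/2 × 0.25 = 3.7875
  [0.5→4.5]: (18.4+10.5)/2 × 4 = 57.8
  Sum = 63.075 ng/mL·hr
Tail: C_last/k_e = 10.5/0.279 = 37.634
AUC_0→∞ (rectal suppository) = 63.075 + 37.634 = 100.709 ng/mL·hr
F = (AUC_ev/D_ev)/(AUC_iv/D_iv) = (100.709/600)/(128/150) = 0.167848/0.853333 = 0.1967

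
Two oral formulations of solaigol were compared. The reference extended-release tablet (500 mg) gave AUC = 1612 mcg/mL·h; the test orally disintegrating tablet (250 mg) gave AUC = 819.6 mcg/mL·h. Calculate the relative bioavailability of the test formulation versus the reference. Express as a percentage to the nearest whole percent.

F_rel = (AUC_test/D_test) / (AUC_ref/D_ref)
      = (819.6/250) / (1612/500)
      = 3.2784 / 3.224 = 1.0169 = 101.69%

F_rel = 102%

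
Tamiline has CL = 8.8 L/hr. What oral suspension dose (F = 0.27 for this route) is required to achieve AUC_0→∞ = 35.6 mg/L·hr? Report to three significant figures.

Dose = 1160 mg

Dose = CL × AUC_0→∞ / F
     = 8.8 × 35.6 / 0.27 = 1160.3 mg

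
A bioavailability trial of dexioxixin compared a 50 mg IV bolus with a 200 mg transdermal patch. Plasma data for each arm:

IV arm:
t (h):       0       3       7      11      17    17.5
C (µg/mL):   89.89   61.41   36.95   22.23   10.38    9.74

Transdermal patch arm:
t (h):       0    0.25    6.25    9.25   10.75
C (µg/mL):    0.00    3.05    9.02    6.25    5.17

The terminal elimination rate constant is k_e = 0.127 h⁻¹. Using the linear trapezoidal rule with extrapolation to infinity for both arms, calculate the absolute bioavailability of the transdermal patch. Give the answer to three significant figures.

Trapezoidal AUC_0→17.5 (IV):
  [0→3]: (89.89+61.41)/2 × 3 = 226.95
  [3→7]: (61.41+36.95)/2 × 4 = 196.72
  [7→11]: (36.95+22.23)/2 × 4 = 118.36
  [11→17]: (22.23+10.38)/2 × 6 = 97.83
  [17→17.5]: (10.38+9.74)/2 × 0.5 = 5.03
  Sum = 644.89 µg/mL·h
IV tail: 9.74/0.127 = 76.693; AUC_iv,0→∞ = 644.89 + 76.693 = 721.583 µg/mL·h
Trapezoidal AUC_0→10.75 (transdermal patch):
  [0→0.25]: (0.00+3.05)/2 × 0.25 = 0.38125
  [0.25→6.25]: (3.05+9.02)/2 × 6 = 36.21
  [6.25→9.25]: (9.02+6.25)/2 × 3 = 22.905
  [9.25→10.75]: (6.25+5.17)/2 × 1.5 = 8.565
  Sum = 68.06125 µg/mL·h
transdermal patch tail: 5.17/0.127 = 40.709; AUC_ev,0→∞ = 68.06125 + 40.709 = 108.77025 µg/mL·h
F = (AUC_ev/D_ev)/(AUC_iv/D_iv) = (108.77025/200)/(721.583/50) = 0.54385125/14.43166 = 0.0377

F = 0.0377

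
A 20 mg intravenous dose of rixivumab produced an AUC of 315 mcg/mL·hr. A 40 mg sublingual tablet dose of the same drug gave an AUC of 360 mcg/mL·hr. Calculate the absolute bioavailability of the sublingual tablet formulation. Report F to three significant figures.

F = (AUC_ev / D_ev) / (AUC_iv / D_iv)
  = (360/40) / (315/20)
  = 9 / 15.75 = 0.5714

F = 0.571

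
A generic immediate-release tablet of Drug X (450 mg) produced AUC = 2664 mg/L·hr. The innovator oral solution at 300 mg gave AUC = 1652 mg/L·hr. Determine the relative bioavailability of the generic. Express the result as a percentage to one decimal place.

F_rel = (AUC_test/D_test) / (AUC_ref/D_ref)
      = (2664/450) / (1652/300)
      = 5.92 / 5.50667 = 1.0751 = 107.51%

F_rel = 107.5%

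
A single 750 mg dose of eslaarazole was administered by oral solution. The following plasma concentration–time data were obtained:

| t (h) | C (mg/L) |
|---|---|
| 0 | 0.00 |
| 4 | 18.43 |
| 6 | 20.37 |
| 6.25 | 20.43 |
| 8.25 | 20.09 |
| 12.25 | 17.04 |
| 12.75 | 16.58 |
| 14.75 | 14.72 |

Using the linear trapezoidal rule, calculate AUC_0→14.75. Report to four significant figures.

Trapezoidal AUC_0→14.75:
  [0→4]: (0.00+18.43)/2 × 4 = 36.86
  [4→6]: (18.43+20.37)/2 × 2 = 38.8
  [6→6.25]: (20.37+20.43)/2 × 0.25 = 5.1
  [6.25→8.25]: (20.43+20.09)/2 × 2 = 40.52
  [8.25→12.25]: (20.09+17.04)/2 × 4 = 74.26
  [12.25→12.75]: (17.04+16.58)/2 × 0.5 = 8.405
  [12.75→14.75]: (16.58+14.72)/2 × 2 = 31.3
  Sum = 235.245 mg/L·h

AUC = 235.2 mg/L·h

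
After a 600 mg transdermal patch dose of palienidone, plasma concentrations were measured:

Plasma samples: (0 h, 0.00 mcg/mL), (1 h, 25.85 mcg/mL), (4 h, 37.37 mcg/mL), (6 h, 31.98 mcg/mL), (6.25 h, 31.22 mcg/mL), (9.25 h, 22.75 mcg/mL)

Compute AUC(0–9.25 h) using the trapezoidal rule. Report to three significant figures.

Trapezoidal AUC_0→9.25:
  [0→1]: (0.00+25.85)/2 × 1 = 12.925
  [1→4]: (25.85+37.37)/2 × 3 = 94.83
  [4→6]: (37.37+31.98)/2 × 2 = 69.35
  [6→6.25]: (31.98+31.22)/2 × 0.25 = 7.9
  [6.25→9.25]: (31.22+22.75)/2 × 3 = 80.955
  Sum = 265.96 mcg/mL·h

AUC = 266 mcg/mL·h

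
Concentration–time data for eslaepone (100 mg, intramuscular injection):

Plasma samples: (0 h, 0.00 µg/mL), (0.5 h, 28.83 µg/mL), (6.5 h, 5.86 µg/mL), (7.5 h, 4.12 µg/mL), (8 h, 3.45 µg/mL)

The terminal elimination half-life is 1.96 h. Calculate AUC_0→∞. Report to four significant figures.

Trapezoidal AUC_0→8:
  [0→0.5]: (0.00+28.83)/2 × 0.5 = 7.2075
  [0.5→6.5]: (28.83+5.86)/2 × 6 = 104.07
  [6.5→7.5]: (5.86+4.12)/2 × 1 = 4.99
  [7.5→8]: (4.12+3.45)/2 × 0.5 = 1.8925
  Sum = 118.16 µg/mL·h
k_e = ln2 / t½ = 0.693147 / 1.96 = 0.3536 h^-1
Extrapolated tail: C_last / k_e = 3.45 / 0.3536 = 9.757
AUC_0→∞ = 118.16 + 9.757 = 127.917 µg/mL·h

AUC = 127.9 µg/mL·h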